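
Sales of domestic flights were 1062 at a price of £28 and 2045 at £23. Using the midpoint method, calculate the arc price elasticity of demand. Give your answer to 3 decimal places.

-3.227

ΔQ = 2045 − 1062 = 983; ΔP = 23 − 28 = -5.
Midpoints: P̄ = 25.50, Q̄ = 1553.5.
ε = (ΔQ/ΔP)(P̄/Q̄) = (983/-5)(25.50/1553.5).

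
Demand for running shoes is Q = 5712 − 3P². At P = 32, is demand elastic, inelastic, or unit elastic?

Q = 2640, dQ/dP = -192.
ε = (dQ/dP)(P/Q) ≈ -2.327.
|ε| = 2.33 > 1.

elastic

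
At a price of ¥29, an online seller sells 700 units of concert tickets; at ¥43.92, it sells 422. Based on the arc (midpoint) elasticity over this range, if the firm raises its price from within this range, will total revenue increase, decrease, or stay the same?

Arc ε = (-278/14.92)(36.46/561.0) ≈ -1.211.
|ε| = 1.21 > 1, so demand is elastic. A price rise therefore reduces total revenue.

decrease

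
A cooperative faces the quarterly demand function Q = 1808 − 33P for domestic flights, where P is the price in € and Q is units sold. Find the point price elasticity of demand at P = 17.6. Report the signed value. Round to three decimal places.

At P = 17.6, Q = 1227.200.
dQ/dP = −33.
ε = (dQ/dP)(P/Q) = (-33)(17.6/1227.200).

-0.473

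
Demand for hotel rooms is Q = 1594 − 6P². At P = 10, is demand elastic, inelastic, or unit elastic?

Q = 994, dQ/dP = -120.
ε = (dQ/dP)(P/Q) ≈ -1.207.
|ε| = 1.21 > 1.

elastic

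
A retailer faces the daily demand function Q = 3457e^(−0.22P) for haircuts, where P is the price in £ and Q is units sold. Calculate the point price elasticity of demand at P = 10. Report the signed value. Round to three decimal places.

-2.200

At P = 10, Q = 383.047.
dQ/dP = −0.22·3457e^(−0.22P) = −0.22Q = -84.270.
ε = (dQ/dP)(P/Q) = (-84.270)(10/383.047).
|ε| > 1, so demand is elastic at this price.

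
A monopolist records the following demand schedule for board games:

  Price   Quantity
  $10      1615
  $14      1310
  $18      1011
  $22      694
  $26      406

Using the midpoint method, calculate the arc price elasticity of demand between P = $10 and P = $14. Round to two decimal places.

-0.63

At P = 10, Q = 1615; at P = 14, Q = 1310.
ΔQ = -305, ΔP = 4. Midpoints: P̄ = 12.00, Q̄ = 1462.5.
ε = (ΔQ/ΔP)(P̄/Q̄) = (-305/4)(12.00/1462.5).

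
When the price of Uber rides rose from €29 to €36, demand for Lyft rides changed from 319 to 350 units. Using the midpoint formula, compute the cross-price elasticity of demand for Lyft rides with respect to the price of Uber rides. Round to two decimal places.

ΔQ_x = 350 − 319 = 31; ΔP_y = 36 − 29 = 7.
Midpoints: P̄_y = 32.50, Q̄_x = 334.5.
ε_xy = (ΔQ_x/ΔP_y)(P̄_y/Q̄_x) = (31/7)(32.50/334.5).

0.43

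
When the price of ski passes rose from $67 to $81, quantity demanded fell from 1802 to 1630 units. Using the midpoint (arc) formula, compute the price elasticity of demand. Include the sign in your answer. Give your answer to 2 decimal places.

ΔQ = 1630 − 1802 = -172; ΔP = 81 − 67 = 14.
Midpoints: P̄ = 74.00, Q̄ = 1716.0.
ε = (ΔQ/ΔP)(P̄/Q̄) = (-172/14)(74.00/1716.0).

-0.53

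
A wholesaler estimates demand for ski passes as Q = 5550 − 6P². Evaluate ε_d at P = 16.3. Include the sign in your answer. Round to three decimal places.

-0.806

At P = 16.3, Q = 3955.860.
dQ/dP = −12P = -195.600.
ε = (dQ/dP)(P/Q) = (-195.600)(16.3/3955.860).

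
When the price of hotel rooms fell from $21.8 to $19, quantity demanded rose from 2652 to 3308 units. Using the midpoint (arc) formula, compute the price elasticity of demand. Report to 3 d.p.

-1.604

ΔQ = 3308 − 2652 = 656; ΔP = 19 − 21.8 = -2.8.
Midpoints: P̄ = 20.40, Q̄ = 2980.0.
ε = (ΔQ/ΔP)(P̄/Q̄) = (656/-2.8)(20.40/2980.0).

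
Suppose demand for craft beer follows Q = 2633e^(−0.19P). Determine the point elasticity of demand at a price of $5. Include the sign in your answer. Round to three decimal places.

-0.950

At P = 5, Q = 1018.289.
dQ/dP = −0.19·2633e^(−0.19P) = −0.19Q = -193.475.
ε = (dQ/dP)(P/Q) = (-193.475)(5/1018.289).
|ε| < 1, so demand is inelastic at this price.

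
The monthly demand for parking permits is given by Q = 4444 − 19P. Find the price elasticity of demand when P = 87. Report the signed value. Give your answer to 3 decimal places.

-0.592

At P = 87, Q = 2791.
dQ/dP = −19.
ε = (dQ/dP)(P/Q) = (-19)(87/2791).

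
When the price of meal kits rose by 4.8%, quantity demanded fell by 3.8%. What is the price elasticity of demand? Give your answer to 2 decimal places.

-0.79

ε = %ΔQ / %ΔP = (-3.8)/(4.8) = -0.792.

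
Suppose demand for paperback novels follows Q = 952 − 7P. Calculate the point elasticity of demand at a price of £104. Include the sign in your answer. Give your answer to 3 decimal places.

At P = 104, Q = 224.
dQ/dP = −7.
ε = (dQ/dP)(P/Q) = (-7)(104/224).
|ε| > 1, so demand is elastic at this price.

-3.250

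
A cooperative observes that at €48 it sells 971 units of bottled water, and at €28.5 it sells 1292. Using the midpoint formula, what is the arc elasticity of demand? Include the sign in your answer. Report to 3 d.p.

ΔQ = 1292 − 971 = 321; ΔP = 28.5 − 48 = -19.5.
Midpoints: P̄ = 38.25, Q̄ = 1131.5.
ε = (ΔQ/ΔP)(P̄/Q̄) = (321/-19.5)(38.25/1131.5).

-0.556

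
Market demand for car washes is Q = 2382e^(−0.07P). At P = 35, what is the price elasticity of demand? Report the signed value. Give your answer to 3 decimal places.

At P = 35, Q = 205.551.
dQ/dP = −0.07·2382e^(−0.07P) = −0.07Q = -14.389.
ε = (dQ/dP)(P/Q) = (-14.389)(35/205.551).

-2.450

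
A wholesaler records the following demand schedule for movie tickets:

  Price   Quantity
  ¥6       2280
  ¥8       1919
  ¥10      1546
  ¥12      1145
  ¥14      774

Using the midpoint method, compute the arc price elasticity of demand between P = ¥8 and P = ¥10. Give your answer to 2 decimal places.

-0.97

At P = 8, Q = 1919; at P = 10, Q = 1546.
ΔQ = -373, ΔP = 2. Midpoints: P̄ = 9.00, Q̄ = 1732.5.
ε = (ΔQ/ΔP)(P̄/Q̄) = (-373/2)(9.00/1732.5).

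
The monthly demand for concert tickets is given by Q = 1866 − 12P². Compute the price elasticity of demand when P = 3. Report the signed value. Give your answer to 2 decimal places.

-0.12

At P = 3, Q = 1758.
dQ/dP = −24P = -72.
ε = (dQ/dP)(P/Q) = (-72)(3/1758).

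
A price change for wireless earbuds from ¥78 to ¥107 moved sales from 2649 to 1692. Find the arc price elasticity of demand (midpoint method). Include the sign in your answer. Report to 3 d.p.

ΔQ = 1692 − 2649 = -957; ΔP = 107 − 78 = 29.
Midpoints: P̄ = 92.50, Q̄ = 2170.5.
ε = (ΔQ/ΔP)(P̄/Q̄) = (-957/29)(92.50/2170.5).

-1.406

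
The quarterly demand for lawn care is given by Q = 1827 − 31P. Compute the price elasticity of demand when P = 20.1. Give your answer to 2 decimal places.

-0.52

At P = 20.1, Q = 1203.900.
dQ/dP = −31.
ε = (dQ/dP)(P/Q) = (-31)(20.1/1203.900).
|ε| < 1, so demand is inelastic at this price.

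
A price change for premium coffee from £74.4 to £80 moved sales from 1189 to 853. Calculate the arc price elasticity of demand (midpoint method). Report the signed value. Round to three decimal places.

-4.537

ΔQ = 853 − 1189 = -336; ΔP = 80 − 74.4 = 5.6.
Midpoints: P̄ = 77.20, Q̄ = 1021.0.
ε = (ΔQ/ΔP)(P̄/Q̄) = (-336/5.6)(77.20/1021.0).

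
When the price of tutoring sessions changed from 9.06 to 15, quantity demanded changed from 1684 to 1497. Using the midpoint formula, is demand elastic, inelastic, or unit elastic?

Arc ε ≈ -0.238.
|ε| = 0.24 < 1.

inelastic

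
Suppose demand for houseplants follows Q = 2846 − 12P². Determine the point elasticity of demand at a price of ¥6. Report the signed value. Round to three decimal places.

-0.358

At P = 6, Q = 2414.
dQ/dP = −24P = -144.
ε = (dQ/dP)(P/Q) = (-144)(6/2414).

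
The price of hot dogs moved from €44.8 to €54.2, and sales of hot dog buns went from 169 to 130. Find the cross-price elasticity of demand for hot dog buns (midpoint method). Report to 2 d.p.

-1.37

ΔQ_x = 130 − 169 = -39; ΔP_y = 54.2 − 44.8 = 9.4.
Midpoints: P̄_y = 49.50, Q̄_x = 149.5.
ε_xy = (ΔQ_x/ΔP_y)(P̄_y/Q̄_x) = (-39/9.4)(49.50/149.5).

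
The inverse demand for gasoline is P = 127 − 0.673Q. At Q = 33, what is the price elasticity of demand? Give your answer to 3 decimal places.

-4.718

At Q = 33, P = 127 − 0.673(33) = 104.79.
dP/dQ = −0.673, so dQ/dP = 1/(−0.673) = -1.486.
ε = (dQ/dP)(P/Q) = (-1.486)(104.79/33).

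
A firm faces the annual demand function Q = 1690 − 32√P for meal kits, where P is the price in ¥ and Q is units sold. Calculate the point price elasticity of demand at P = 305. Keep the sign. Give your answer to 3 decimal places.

-0.247

At P = 305, Q = 1131.144.
dQ/dP = −32/(2√P) = -0.916.
ε = (dQ/dP)(P/Q) = (-0.916)(305/1131.144).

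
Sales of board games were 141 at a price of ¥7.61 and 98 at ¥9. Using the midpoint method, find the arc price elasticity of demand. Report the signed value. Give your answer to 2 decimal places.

-2.15

ΔQ = 98 − 141 = -43; ΔP = 9 − 7.61 = 1.39.
Midpoints: P̄ = 8.30, Q̄ = 119.5.
ε = (ΔQ/ΔP)(P̄/Q̄) = (-43/1.39)(8.30/119.5).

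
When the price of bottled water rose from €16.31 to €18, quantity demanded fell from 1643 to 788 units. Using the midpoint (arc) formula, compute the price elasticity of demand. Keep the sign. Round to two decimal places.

ΔQ = 788 − 1643 = -855; ΔP = 18 − 16.31 = 1.69.
Midpoints: P̄ = 17.16, Q̄ = 1215.5.
ε = (ΔQ/ΔP)(P̄/Q̄) = (-855/1.69)(17.16/1215.5).

-7.14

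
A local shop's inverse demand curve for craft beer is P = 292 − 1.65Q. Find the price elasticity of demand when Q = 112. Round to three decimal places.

At Q = 112, P = 292 − 1.65(112) = 107.20.
dP/dQ = −1.65, so dQ/dP = 1/(−1.65) = -0.606.
ε = (dQ/dP)(P/Q) = (-0.606)(107.20/112).

-0.580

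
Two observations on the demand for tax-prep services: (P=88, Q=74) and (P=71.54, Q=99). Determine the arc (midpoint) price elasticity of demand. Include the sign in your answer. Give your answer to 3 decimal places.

-1.401

ΔQ = 99 − 74 = 25; ΔP = 71.54 − 88 = -16.46.
Midpoints: P̄ = 79.77, Q̄ = 86.5.
ε = (ΔQ/ΔP)(P̄/Q̄) = (25/-16.46)(79.77/86.5).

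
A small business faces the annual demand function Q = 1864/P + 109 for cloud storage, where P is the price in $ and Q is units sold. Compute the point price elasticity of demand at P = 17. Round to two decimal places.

-0.50

At P = 17, Q = 218.647.
dQ/dP = −1864/P² = -6.450.
ε = (dQ/dP)(P/Q) = (-6.450)(17/218.647).
|ε| < 1, so demand is inelastic at this price.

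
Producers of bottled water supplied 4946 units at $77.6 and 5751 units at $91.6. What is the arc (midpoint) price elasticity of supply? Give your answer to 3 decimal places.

0.910

ΔQ = 5751 − 4946 = 805; ΔP = 91.6 − 77.6 = 14.
Midpoints: P̄ = 84.60, Q̄ = 5348.5.
ε_s = (ΔQ/ΔP)(P̄/Q̄) = (805/14)(84.60/5348.5).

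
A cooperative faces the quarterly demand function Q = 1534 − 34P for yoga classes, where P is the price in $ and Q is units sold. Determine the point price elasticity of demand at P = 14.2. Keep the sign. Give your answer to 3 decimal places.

-0.459

At P = 14.2, Q = 1051.200.
dQ/dP = −34.
ε = (dQ/dP)(P/Q) = (-34)(14.2/1051.200).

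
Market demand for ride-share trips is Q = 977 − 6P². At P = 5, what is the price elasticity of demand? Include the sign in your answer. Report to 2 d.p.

-0.36

At P = 5, Q = 827.
dQ/dP = −12P = -60.
ε = (dQ/dP)(P/Q) = (-60)(5/827).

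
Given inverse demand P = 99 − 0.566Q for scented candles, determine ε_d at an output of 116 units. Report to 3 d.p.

-0.508

At Q = 116, P = 99 − 0.566(116) = 33.34.
dP/dQ = −0.566, so dQ/dP = 1/(−0.566) = -1.767.
ε = (dQ/dP)(P/Q) = (-1.767)(33.34/116).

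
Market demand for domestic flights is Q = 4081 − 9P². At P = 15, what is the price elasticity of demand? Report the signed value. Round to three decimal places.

At P = 15, Q = 2056.
dQ/dP = −18P = -270.
ε = (dQ/dP)(P/Q) = (-270)(15/2056).
|ε| > 1, so demand is elastic at this price.

-1.970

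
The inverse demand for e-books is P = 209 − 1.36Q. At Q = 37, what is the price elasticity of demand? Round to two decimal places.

At Q = 37, P = 209 − 1.36(37) = 158.68.
dP/dQ = −1.36, so dQ/dP = 1/(−1.36) = -0.735.
ε = (dQ/dP)(P/Q) = (-0.735)(158.68/37).

-3.15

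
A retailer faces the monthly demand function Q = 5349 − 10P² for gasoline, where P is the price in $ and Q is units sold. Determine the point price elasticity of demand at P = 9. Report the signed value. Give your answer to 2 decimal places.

At P = 9, Q = 4539.
dQ/dP = −20P = -180.
ε = (dQ/dP)(P/Q) = (-180)(9/4539).
|ε| < 1, so demand is inelastic at this price.

-0.36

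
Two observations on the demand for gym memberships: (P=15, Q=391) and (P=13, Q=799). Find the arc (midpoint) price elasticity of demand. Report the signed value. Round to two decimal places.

-4.80

ΔQ = 799 − 391 = 408; ΔP = 13 − 15 = -2.
Midpoints: P̄ = 14.00, Q̄ = 595.0.
ε = (ΔQ/ΔP)(P̄/Q̄) = (408/-2)(14.00/595.0).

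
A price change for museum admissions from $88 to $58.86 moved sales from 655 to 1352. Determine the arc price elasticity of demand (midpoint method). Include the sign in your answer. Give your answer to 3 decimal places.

-1.750

ΔQ = 1352 − 655 = 697; ΔP = 58.86 − 88 = -29.14.
Midpoints: P̄ = 73.43, Q̄ = 1003.5.
ε = (ΔQ/ΔP)(P̄/Q̄) = (697/-29.14)(73.43/1003.5).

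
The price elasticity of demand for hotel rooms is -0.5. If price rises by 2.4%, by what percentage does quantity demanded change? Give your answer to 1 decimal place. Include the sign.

%ΔQ ≈ ε × %ΔP = (-0.5)(2.4%) = -1.20%.

-1.2%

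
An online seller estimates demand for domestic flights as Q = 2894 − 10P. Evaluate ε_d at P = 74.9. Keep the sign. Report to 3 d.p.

-0.349

At P = 74.9, Q = 2145.
dQ/dP = −10.
ε = (dQ/dP)(P/Q) = (-10)(74.9/2145).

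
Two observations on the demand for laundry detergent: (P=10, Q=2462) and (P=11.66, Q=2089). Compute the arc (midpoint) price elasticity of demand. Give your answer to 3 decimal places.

-1.069

ΔQ = 2089 − 2462 = -373; ΔP = 11.66 − 10 = 1.66.
Midpoints: P̄ = 10.83, Q̄ = 2275.5.
ε = (ΔQ/ΔP)(P̄/Q̄) = (-373/1.66)(10.83/2275.5).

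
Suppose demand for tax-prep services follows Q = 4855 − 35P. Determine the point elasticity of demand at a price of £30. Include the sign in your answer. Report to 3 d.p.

-0.276

At P = 30, Q = 3805.
dQ/dP = −35.
ε = (dQ/dP)(P/Q) = (-35)(30/3805).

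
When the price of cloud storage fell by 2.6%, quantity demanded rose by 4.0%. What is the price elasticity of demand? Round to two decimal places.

ε = %ΔQ / %ΔP = (4.0)/(-2.6) = -1.538.

-1.54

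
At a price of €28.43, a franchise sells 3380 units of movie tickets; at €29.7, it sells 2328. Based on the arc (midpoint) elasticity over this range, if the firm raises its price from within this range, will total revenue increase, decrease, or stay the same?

Arc ε = (-1052/1.27)(29.06/2854.0) ≈ -8.436.
|ε| = 8.44 > 1, so demand is elastic. A price rise therefore reduces total revenue.

decrease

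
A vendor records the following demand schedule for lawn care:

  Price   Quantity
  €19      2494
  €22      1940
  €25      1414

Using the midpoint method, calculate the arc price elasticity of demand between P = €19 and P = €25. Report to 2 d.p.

-2.03

At P = 19, Q = 2494; at P = 25, Q = 1414.
ΔQ = -1080, ΔP = 6. Midpoints: P̄ = 22.00, Q̄ = 1954.0.
ε = (ΔQ/ΔP)(P̄/Q̄) = (-1080/6)(22.00/1954.0).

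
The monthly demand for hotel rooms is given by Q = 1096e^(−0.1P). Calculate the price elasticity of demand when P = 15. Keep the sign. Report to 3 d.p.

-1.500

At P = 15, Q = 244.551.
dQ/dP = −0.1·1096e^(−0.1P) = −0.1Q = -24.455.
ε = (dQ/dP)(P/Q) = (-24.455)(15/244.551).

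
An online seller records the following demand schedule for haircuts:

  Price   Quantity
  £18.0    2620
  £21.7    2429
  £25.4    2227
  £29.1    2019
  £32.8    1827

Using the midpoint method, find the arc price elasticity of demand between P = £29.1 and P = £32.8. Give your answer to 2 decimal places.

-0.84

At P = 29.1, Q = 2019; at P = 32.8, Q = 1827.
ΔQ = -192, ΔP = 3.7. Midpoints: P̄ = 30.95, Q̄ = 1923.0.
ε = (ΔQ/ΔP)(P̄/Q̄) = (-192/3.7)(30.95/1923.0).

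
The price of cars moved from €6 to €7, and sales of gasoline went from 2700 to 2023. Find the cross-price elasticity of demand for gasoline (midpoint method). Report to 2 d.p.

ΔQ_x = 2023 − 2700 = -677; ΔP_y = 7 − 6 = 1.
Midpoints: P̄_y = 6.50, Q̄_x = 2361.5.
ε_xy = (ΔQ_x/ΔP_y)(P̄_y/Q̄_x) = (-677/1)(6.50/2361.5).
ε_xy < 0, so the goods are complements.

-1.86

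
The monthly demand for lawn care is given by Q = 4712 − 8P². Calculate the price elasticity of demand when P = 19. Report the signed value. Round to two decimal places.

At P = 19, Q = 1824.
dQ/dP = −16P = -304.
ε = (dQ/dP)(P/Q) = (-304)(19/1824).

-3.17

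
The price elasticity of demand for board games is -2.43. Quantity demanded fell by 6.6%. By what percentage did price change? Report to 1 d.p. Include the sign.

%ΔP ≈ %ΔQ / ε = (-6.6%)/(-2.43) = 2.72%.

2.7%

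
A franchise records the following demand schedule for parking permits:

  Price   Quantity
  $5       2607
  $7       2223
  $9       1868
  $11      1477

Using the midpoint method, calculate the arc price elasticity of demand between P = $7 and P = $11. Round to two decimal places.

-0.91

At P = 7, Q = 2223; at P = 11, Q = 1477.
ΔQ = -746, ΔP = 4. Midpoints: P̄ = 9.00, Q̄ = 1850.0.
ε = (ΔQ/ΔP)(P̄/Q̄) = (-746/4)(9.00/1850.0).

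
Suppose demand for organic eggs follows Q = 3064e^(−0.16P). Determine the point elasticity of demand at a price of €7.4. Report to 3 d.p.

-1.184

At P = 7.4, Q = 937.744.
dQ/dP = −0.16·3064e^(−0.16P) = −0.16Q = -150.039.
ε = (dQ/dP)(P/Q) = (-150.039)(7.4/937.744).
|ε| > 1, so demand is elastic at this price.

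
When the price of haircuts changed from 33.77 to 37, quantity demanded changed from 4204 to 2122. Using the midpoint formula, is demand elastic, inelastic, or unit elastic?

elastic

Arc ε ≈ -7.211.
|ε| = 7.21 > 1.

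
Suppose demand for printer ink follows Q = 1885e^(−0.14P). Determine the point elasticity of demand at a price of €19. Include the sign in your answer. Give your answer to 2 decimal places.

At P = 19, Q = 131.852.
dQ/dP = −0.14·1885e^(−0.14P) = −0.14Q = -18.459.
ε = (dQ/dP)(P/Q) = (-18.459)(19/131.852).

-2.66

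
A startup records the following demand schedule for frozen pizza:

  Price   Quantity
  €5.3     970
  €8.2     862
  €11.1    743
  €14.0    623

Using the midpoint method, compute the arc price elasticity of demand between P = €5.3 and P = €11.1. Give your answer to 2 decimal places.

-0.37

At P = 5.3, Q = 970; at P = 11.1, Q = 743.
ΔQ = -227, ΔP = 5.8. Midpoints: P̄ = 8.20, Q̄ = 856.5.
ε = (ΔQ/ΔP)(P̄/Q̄) = (-227/5.8)(8.20/856.5).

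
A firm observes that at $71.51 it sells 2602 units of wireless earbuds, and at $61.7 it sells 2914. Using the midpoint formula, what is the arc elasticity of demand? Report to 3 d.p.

ΔQ = 2914 − 2602 = 312; ΔP = 61.7 − 71.51 = -9.81.
Midpoints: P̄ = 66.61, Q̄ = 2758.0.
ε = (ΔQ/ΔP)(P̄/Q̄) = (312/-9.81)(66.61/2758.0).

-0.768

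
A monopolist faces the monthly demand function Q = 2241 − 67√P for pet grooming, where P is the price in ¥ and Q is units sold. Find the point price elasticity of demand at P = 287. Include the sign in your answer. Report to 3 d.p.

At P = 287, Q = 1105.948.
dQ/dP = −67/(2√P) = -1.977.
ε = (dQ/dP)(P/Q) = (-1.977)(287/1105.948).
|ε| < 1, so demand is inelastic at this price.

-0.513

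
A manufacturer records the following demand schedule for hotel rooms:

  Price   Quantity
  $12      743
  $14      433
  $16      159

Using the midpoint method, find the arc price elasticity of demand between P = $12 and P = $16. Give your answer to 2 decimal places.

At P = 12, Q = 743; at P = 16, Q = 159.
ΔQ = -584, ΔP = 4. Midpoints: P̄ = 14.00, Q̄ = 451.0.
ε = (ΔQ/ΔP)(P̄/Q̄) = (-584/4)(14.00/451.0).

-4.53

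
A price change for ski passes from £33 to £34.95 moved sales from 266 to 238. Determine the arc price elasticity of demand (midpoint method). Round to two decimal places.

-1.94

ΔQ = 238 − 266 = -28; ΔP = 34.95 − 33 = 1.95.
Midpoints: P̄ = 33.98, Q̄ = 252.0.
ε = (ΔQ/ΔP)(P̄/Q̄) = (-28/1.95)(33.98/252.0).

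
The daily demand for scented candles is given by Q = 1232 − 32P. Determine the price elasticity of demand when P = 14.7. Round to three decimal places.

At P = 14.7, Q = 761.600.
dQ/dP = −32.
ε = (dQ/dP)(P/Q) = (-32)(14.7/761.600).
|ε| < 1, so demand is inelastic at this price.

-0.618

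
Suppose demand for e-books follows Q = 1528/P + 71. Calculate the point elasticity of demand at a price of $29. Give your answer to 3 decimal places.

-0.426

At P = 29, Q = 123.690.
dQ/dP = −1528/P² = -1.817.
ε = (dQ/dP)(P/Q) = (-1.817)(29/123.690).
|ε| < 1, so demand is inelastic at this price.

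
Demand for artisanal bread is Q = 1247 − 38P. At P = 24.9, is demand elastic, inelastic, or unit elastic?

elastic

Q = 300.800, dQ/dP = -38.
ε = (dQ/dP)(P/Q) ≈ -3.146.
|ε| = 3.15 > 1.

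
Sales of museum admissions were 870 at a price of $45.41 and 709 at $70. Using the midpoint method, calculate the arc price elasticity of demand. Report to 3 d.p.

-0.479

ΔQ = 709 − 870 = -161; ΔP = 70 − 45.41 = 24.59.
Midpoints: P̄ = 57.70, Q̄ = 789.5.
ε = (ΔQ/ΔP)(P̄/Q̄) = (-161/24.59)(57.70/789.5).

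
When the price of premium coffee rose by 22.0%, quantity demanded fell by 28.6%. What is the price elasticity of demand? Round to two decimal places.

-1.30

ε = %ΔQ / %ΔP = (-28.6)/(22.0) = -1.300.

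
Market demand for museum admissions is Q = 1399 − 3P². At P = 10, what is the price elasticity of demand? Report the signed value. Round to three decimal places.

At P = 10, Q = 1099.
dQ/dP = −6P = -60.
ε = (dQ/dP)(P/Q) = (-60)(10/1099).
|ε| < 1, so demand is inelastic at this price.

-0.546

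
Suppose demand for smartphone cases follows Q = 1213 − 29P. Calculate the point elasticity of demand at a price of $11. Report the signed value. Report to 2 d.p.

-0.36

At P = 11, Q = 894.
dQ/dP = −29.
ε = (dQ/dP)(P/Q) = (-29)(11/894).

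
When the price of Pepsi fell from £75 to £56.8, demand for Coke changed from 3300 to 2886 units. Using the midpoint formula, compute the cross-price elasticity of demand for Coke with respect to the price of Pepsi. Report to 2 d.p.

0.48

ΔQ_x = 2886 − 3300 = -414; ΔP_y = 56.8 − 75 = -18.2.
Midpoints: P̄_y = 65.90, Q̄_x = 3093.0.
ε_xy = (ΔQ_x/ΔP_y)(P̄_y/Q̄_x) = (-414/-18.2)(65.90/3093.0).
ε_xy > 0, so the goods are substitutes.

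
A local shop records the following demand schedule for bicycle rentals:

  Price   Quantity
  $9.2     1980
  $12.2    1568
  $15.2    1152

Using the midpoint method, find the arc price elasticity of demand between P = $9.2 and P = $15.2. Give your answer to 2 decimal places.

-1.08

At P = 9.2, Q = 1980; at P = 15.2, Q = 1152.
ΔQ = -828, ΔP = 6.0. Midpoints: P̄ = 12.20, Q̄ = 1566.0.
ε = (ΔQ/ΔP)(P̄/Q̄) = (-828/6.0)(12.20/1566.0).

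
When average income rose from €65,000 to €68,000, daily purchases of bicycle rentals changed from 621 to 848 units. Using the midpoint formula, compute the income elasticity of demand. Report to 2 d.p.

6.85

ΔQ = 227, ΔI = 3000. Midpoints: Ī = 66,500, Q̄ = 734.5.
ε_I = (ΔQ/ΔI)(Ī/Q̄) = (227/3000)(66500/734.5).
ε_I > 0, so the good is normal.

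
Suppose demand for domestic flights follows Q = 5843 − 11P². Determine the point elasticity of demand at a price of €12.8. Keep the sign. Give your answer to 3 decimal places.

At P = 12.8, Q = 4040.760.
dQ/dP = −22P = -281.600.
ε = (dQ/dP)(P/Q) = (-281.600)(12.8/4040.760).

-0.892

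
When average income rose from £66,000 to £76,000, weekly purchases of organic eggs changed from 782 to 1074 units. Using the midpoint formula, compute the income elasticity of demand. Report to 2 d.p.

ΔQ = 292, ΔI = 10000. Midpoints: Ī = 71,000, Q̄ = 928.0.
ε_I = (ΔQ/ΔI)(Ī/Q̄) = (292/10000)(71000/928.0).
ε_I > 0, so the good is normal.

2.23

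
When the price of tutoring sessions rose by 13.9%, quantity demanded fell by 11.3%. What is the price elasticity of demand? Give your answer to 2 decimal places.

-0.81

ε = %ΔQ / %ΔP = (-11.3)/(13.9) = -0.813.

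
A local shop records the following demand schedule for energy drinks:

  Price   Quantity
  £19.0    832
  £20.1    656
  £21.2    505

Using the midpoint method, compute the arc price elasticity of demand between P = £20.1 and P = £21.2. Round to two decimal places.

At P = 20.1, Q = 656; at P = 21.2, Q = 505.
ΔQ = -151, ΔP = 1.1. Midpoints: P̄ = 20.65, Q̄ = 580.5.
ε = (ΔQ/ΔP)(P̄/Q̄) = (-151/1.1)(20.65/580.5).

-4.88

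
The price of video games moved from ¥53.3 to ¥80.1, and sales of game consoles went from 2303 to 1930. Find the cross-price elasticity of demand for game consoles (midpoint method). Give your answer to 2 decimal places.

ΔQ_x = 1930 − 2303 = -373; ΔP_y = 80.1 − 53.3 = 26.8.
Midpoints: P̄_y = 66.70, Q̄_x = 2116.5.
ε_xy = (ΔQ_x/ΔP_y)(P̄_y/Q̄_x) = (-373/26.8)(66.70/2116.5).

-0.44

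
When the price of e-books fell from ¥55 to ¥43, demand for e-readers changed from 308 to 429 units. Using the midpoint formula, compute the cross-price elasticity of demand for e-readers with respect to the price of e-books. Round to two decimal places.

-1.34

ΔQ_x = 429 − 308 = 121; ΔP_y = 43 − 55 = -12.
Midpoints: P̄_y = 49.00, Q̄_x = 368.5.
ε_xy = (ΔQ_x/ΔP_y)(P̄_y/Q̄_x) = (121/-12)(49.00/368.5).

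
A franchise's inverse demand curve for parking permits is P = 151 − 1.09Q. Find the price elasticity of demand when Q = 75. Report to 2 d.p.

At Q = 75, P = 151 − 1.09(75) = 69.25.
dP/dQ = −1.09, so dQ/dP = 1/(−1.09) = -0.917.
ε = (dQ/dP)(P/Q) = (-0.917)(69.25/75).

-0.85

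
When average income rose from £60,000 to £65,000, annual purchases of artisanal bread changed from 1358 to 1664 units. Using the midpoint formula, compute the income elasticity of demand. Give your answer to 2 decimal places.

2.53

ΔQ = 306, ΔI = 5000. Midpoints: Ī = 62,500, Q̄ = 1511.0.
ε_I = (ΔQ/ΔI)(Ī/Q̄) = (306/5000)(62500/1511.0).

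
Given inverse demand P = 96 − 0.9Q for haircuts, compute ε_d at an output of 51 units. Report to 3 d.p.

-1.092

At Q = 51, P = 96 − 0.9(51) = 50.10.
dP/dQ = −0.9, so dQ/dP = 1/(−0.9) = -1.111.
ε = (dQ/dP)(P/Q) = (-1.111)(50.10/51).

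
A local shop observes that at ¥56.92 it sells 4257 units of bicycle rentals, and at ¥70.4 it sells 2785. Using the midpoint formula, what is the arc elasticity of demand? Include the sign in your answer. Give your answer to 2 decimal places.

ΔQ = 2785 − 4257 = -1472; ΔP = 70.4 − 56.92 = 13.48.
Midpoints: P̄ = 63.66, Q̄ = 3521.0.
ε = (ΔQ/ΔP)(P̄/Q̄) = (-1472/13.48)(63.66/3521.0).

-1.97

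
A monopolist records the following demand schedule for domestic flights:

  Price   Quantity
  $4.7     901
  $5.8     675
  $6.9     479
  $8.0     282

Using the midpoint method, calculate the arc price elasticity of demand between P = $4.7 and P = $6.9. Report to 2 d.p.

-1.61

At P = 4.7, Q = 901; at P = 6.9, Q = 479.
ΔQ = -422, ΔP = 2.2. Midpoints: P̄ = 5.80, Q̄ = 690.0.
ε = (ΔQ/ΔP)(P̄/Q̄) = (-422/2.2)(5.80/690.0).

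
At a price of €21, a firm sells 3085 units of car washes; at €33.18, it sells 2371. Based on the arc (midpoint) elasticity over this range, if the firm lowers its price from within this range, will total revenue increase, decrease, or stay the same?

Arc ε = (-714/12.18)(27.09/2728.0) ≈ -0.582.
|ε| = 0.58 < 1, so demand is inelastic. A price cut therefore reduces total revenue.

decrease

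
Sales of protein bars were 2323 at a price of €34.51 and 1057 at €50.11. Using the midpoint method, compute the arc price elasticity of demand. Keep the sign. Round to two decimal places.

ΔQ = 1057 − 2323 = -1266; ΔP = 50.11 − 34.51 = 15.6.
Midpoints: P̄ = 42.31, Q̄ = 1690.0.
ε = (ΔQ/ΔP)(P̄/Q̄) = (-1266/15.6)(42.31/1690.0).

-2.03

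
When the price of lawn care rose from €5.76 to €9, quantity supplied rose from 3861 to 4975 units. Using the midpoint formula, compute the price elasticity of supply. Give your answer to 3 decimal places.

ΔQ = 4975 − 3861 = 1114; ΔP = 9 − 5.76 = 3.24.
Midpoints: P̄ = 7.38, Q̄ = 4418.0.
ε_s = (ΔQ/ΔP)(P̄/Q̄) = (1114/3.24)(7.38/4418.0).

0.574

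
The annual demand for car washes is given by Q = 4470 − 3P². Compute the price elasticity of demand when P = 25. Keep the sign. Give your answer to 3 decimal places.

-1.445

At P = 25, Q = 2595.
dQ/dP = −6P = -150.
ε = (dQ/dP)(P/Q) = (-150)(25/2595).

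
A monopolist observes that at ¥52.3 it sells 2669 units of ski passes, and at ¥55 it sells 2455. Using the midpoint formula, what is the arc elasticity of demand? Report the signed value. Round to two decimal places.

-1.66

ΔQ = 2455 − 2669 = -214; ΔP = 55 − 52.3 = 2.7.
Midpoints: P̄ = 53.65, Q̄ = 2562.0.
ε = (ΔQ/ΔP)(P̄/Q̄) = (-214/2.7)(53.65/2562.0).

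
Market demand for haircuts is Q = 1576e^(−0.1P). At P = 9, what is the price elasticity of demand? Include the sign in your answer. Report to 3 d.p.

At P = 9, Q = 640.754.
dQ/dP = −0.1·1576e^(−0.1P) = −0.1Q = -64.075.
ε = (dQ/dP)(P/Q) = (-64.075)(9/640.754).

-0.900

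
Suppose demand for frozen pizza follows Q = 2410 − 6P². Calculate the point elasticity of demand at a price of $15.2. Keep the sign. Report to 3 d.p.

At P = 15.2, Q = 1023.760.
dQ/dP = −12P = -182.400.
ε = (dQ/dP)(P/Q) = (-182.400)(15.2/1023.760).
|ε| > 1, so demand is elastic at this price.

-2.708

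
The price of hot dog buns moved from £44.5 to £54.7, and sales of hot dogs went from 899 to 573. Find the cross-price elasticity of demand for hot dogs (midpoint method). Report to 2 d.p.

-2.15

ΔQ_x = 573 − 899 = -326; ΔP_y = 54.7 − 44.5 = 10.2.
Midpoints: P̄_y = 49.60, Q̄_x = 736.0.
ε_xy = (ΔQ_x/ΔP_y)(P̄_y/Q̄_x) = (-326/10.2)(49.60/736.0).
ε_xy < 0, so the goods are complements.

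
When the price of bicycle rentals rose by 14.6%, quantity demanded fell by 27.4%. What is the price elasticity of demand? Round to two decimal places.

ε = %ΔQ / %ΔP = (-27.4)/(14.6) = -1.877.

-1.88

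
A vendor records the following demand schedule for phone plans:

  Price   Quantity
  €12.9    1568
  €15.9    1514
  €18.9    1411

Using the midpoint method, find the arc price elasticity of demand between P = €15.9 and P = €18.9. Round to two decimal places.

-0.41

At P = 15.9, Q = 1514; at P = 18.9, Q = 1411.
ΔQ = -103, ΔP = 3.0. Midpoints: P̄ = 17.40, Q̄ = 1462.5.
ε = (ΔQ/ΔP)(P̄/Q̄) = (-103/3.0)(17.40/1462.5).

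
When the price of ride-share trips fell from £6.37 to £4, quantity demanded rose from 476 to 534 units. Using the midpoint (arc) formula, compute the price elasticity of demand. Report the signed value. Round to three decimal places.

-0.251

ΔQ = 534 − 476 = 58; ΔP = 4 − 6.37 = -2.37.
Midpoints: P̄ = 5.19, Q̄ = 505.0.
ε = (ΔQ/ΔP)(P̄/Q̄) = (58/-2.37)(5.19/505.0).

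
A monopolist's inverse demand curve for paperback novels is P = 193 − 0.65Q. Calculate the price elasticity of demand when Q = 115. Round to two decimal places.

At Q = 115, P = 193 − 0.65(115) = 118.25.
dP/dQ = −0.65, so dQ/dP = 1/(−0.65) = -1.538.
ε = (dQ/dP)(P/Q) = (-1.538)(118.25/115).

-1.58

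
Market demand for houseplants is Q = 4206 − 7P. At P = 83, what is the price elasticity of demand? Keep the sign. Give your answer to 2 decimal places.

At P = 83, Q = 3625.
dQ/dP = −7.
ε = (dQ/dP)(P/Q) = (-7)(83/3625).
|ε| < 1, so demand is inelastic at this price.

-0.16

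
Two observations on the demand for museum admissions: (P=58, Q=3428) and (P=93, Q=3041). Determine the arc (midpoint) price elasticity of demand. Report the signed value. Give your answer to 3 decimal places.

ΔQ = 3041 − 3428 = -387; ΔP = 93 − 58 = 35.
Midpoints: P̄ = 75.50, Q̄ = 3234.5.
ε = (ΔQ/ΔP)(P̄/Q̄) = (-387/35)(75.50/3234.5).

-0.258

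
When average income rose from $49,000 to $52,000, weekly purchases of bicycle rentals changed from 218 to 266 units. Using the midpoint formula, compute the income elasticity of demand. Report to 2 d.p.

3.34

ΔQ = 48, ΔI = 3000. Midpoints: Ī = 50,500, Q̄ = 242.0.
ε_I = (ΔQ/ΔI)(Ī/Q̄) = (48/3000)(50500/242.0).
ε_I > 0, so the good is normal.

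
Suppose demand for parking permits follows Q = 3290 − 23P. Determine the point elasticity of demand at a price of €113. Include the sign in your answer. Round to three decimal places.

-3.761

At P = 113, Q = 691.
dQ/dP = −23.
ε = (dQ/dP)(P/Q) = (-23)(113/691).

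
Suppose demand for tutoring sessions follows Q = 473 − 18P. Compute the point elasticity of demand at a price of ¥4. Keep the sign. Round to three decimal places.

-0.180

At P = 4, Q = 401.
dQ/dP = −18.
ε = (dQ/dP)(P/Q) = (-18)(4/401).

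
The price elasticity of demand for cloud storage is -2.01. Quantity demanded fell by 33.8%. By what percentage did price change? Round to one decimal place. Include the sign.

16.8%

%ΔP ≈ %ΔQ / ε = (-33.8%)/(-2.01) = 16.82%.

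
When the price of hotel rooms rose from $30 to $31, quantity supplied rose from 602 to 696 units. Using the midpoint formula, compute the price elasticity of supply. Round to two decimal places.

ΔQ = 696 − 602 = 94; ΔP = 31 − 30 = 1.
Midpoints: P̄ = 30.50, Q̄ = 649.0.
ε_s = (ΔQ/ΔP)(P̄/Q̄) = (94/1)(30.50/649.0).

4.42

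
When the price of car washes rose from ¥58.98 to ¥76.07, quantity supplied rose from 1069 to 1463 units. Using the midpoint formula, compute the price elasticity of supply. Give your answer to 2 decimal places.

1.23

ΔQ = 1463 − 1069 = 394; ΔP = 76.07 − 58.98 = 17.09.
Midpoints: P̄ = 67.52, Q̄ = 1266.0.
ε_s = (ΔQ/ΔP)(P̄/Q̄) = (394/17.09)(67.52/1266.0).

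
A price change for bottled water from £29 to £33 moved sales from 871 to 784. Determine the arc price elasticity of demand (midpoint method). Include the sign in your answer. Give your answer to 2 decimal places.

ΔQ = 784 − 871 = -87; ΔP = 33 − 29 = 4.
Midpoints: P̄ = 31.00, Q̄ = 827.5.
ε = (ΔQ/ΔP)(P̄/Q̄) = (-87/4)(31.00/827.5).

-0.81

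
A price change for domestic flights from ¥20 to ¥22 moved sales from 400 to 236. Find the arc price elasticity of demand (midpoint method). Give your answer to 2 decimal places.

-5.42

ΔQ = 236 − 400 = -164; ΔP = 22 − 20 = 2.
Midpoints: P̄ = 21.00, Q̄ = 318.0.
ε = (ΔQ/ΔP)(P̄/Q̄) = (-164/2)(21.00/318.0).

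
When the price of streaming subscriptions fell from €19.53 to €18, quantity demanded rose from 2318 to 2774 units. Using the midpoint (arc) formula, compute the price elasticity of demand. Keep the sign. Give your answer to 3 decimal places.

ΔQ = 2774 − 2318 = 456; ΔP = 18 − 19.53 = -1.53.
Midpoints: P̄ = 18.77, Q̄ = 2546.0.
ε = (ΔQ/ΔP)(P̄/Q̄) = (456/-1.53)(18.77/2546.0).

-2.197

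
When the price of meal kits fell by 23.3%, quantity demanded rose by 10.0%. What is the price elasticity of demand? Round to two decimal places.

-0.43

ε = %ΔQ / %ΔP = (10.0)/(-23.3) = -0.429.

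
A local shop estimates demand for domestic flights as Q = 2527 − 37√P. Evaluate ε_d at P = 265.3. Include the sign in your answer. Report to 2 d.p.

At P = 265.3, Q = 1924.343.
dQ/dP = −37/(2√P) = -1.136.
ε = (dQ/dP)(P/Q) = (-1.136)(265.3/1924.343).

-0.16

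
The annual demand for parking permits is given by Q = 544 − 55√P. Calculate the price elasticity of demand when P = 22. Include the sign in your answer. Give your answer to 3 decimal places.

-0.451

At P = 22, Q = 286.027.
dQ/dP = −55/(2√P) = -5.863.
ε = (dQ/dP)(P/Q) = (-5.863)(22/286.027).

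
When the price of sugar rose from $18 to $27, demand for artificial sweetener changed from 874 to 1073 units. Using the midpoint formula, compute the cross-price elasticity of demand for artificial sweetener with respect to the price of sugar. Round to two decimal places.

ΔQ_x = 1073 − 874 = 199; ΔP_y = 27 − 18 = 9.
Midpoints: P̄_y = 22.50, Q̄_x = 973.5.
ε_xy = (ΔQ_x/ΔP_y)(P̄_y/Q̄_x) = (199/9)(22.50/973.5).
ε_xy > 0, so the goods are substitutes.

0.51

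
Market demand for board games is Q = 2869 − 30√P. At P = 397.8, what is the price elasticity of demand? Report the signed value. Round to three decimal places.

-0.132

At P = 397.8, Q = 2270.652.
dQ/dP = −30/(2√P) = -0.752.
ε = (dQ/dP)(P/Q) = (-0.752)(397.8/2270.652).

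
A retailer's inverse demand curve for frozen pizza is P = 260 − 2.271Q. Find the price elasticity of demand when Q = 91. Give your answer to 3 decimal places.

-0.258

At Q = 91, P = 260 − 2.271(91) = 53.34.
dP/dQ = −2.271, so dQ/dP = 1/(−2.271) = -0.440.
ε = (dQ/dP)(P/Q) = (-0.440)(53.34/91).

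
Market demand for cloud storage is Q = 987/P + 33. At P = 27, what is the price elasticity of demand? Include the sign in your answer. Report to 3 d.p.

At P = 27, Q = 69.556.
dQ/dP = −987/P² = -1.354.
ε = (dQ/dP)(P/Q) = (-1.354)(27/69.556).

-0.526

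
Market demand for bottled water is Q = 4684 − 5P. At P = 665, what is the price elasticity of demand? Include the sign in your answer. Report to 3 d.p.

At P = 665, Q = 1359.
dQ/dP = −5.
ε = (dQ/dP)(P/Q) = (-5)(665/1359).

-2.447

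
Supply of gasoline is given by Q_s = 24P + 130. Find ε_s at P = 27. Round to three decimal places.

0.833

At P = 27, Q_s = 778.
dQ_s/dP = 24.
ε_s = (dQ_s/dP)(P/Q_s) = (24)(27/778).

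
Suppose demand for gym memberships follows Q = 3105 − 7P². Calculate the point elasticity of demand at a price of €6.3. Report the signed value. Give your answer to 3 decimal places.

At P = 6.3, Q = 2827.170.
dQ/dP = −14P = -88.200.
ε = (dQ/dP)(P/Q) = (-88.200)(6.3/2827.170).
|ε| < 1, so demand is inelastic at this price.

-0.197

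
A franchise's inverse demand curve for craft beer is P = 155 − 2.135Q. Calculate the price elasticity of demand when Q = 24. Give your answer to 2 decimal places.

At Q = 24, P = 155 − 2.135(24) = 103.76.
dP/dQ = −2.135, so dQ/dP = 1/(−2.135) = -0.468.
ε = (dQ/dP)(P/Q) = (-0.468)(103.76/24).

-2.02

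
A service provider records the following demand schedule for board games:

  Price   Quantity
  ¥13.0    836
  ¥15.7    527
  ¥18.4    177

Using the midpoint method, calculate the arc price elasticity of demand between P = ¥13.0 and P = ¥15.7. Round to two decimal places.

-2.41

At P = 13.0, Q = 836; at P = 15.7, Q = 527.
ΔQ = -309, ΔP = 2.7. Midpoints: P̄ = 14.35, Q̄ = 681.5.
ε = (ΔQ/ΔP)(P̄/Q̄) = (-309/2.7)(14.35/681.5).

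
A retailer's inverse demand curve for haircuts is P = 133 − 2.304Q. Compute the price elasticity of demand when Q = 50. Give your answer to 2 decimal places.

-0.15

At Q = 50, P = 133 − 2.304(50) = 17.80.
dP/dQ = −2.304, so dQ/dP = 1/(−2.304) = -0.434.
ε = (dQ/dP)(P/Q) = (-0.434)(17.80/50).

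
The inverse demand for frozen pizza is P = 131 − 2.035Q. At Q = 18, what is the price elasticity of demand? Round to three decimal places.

-2.576

At Q = 18, P = 131 − 2.035(18) = 94.37.
dP/dQ = −2.035, so dQ/dP = 1/(−2.035) = -0.491.
ε = (dQ/dP)(P/Q) = (-0.491)(94.37/18).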